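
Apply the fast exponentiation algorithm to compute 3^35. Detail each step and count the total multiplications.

Computing 3^35 by squaring (build up from 3^1; each line after the first costs one multiplication):

3^1 = 3
3^2 = (3^1)^2 = 3^2 = 9
3^4 = (3^2)^2 = 9^2 = 81
3^8 = (3^4)^2 = 81^2 = 6561
3^16 = (3^8)^2 = 6561^2 = 43046721
3^17 = 3 * 3^16 = 3 * 43046721 = 129140163
3^34 = (3^17)^2 = 129140163^2 = 16677181699666569
3^35 = 3 * 3^34 = 3 * 16677181699666569 = 50031545098999707

Result: 50031545098999707
Multiplications needed: 7 (7 lines after 3^1)

3^35 = 50031545098999707. Using exponentiation by squaring, this requires 7 multiplications. The key idea: if the exponent is even, square the half-power; if odd, multiply by the base once.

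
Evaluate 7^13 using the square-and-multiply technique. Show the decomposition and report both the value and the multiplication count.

Computing 7^13 by squaring (build up from 7^1; each line after the first costs one multiplication):

7^1 = 7
7^2 = (7^1)^2 = 7^2 = 49
7^3 = 7 * 7^2 = 7 * 49 = 343
7^6 = (7^3)^2 = 343^2 = 117649
7^12 = (7^6)^2 = 117649^2 = 13841287201
7^13 = 7 * 7^12 = 7 * 13841287201 = 96889010407

Result: 96889010407
Multiplications needed: 5 (5 lines after 7^1)

7^13 = 96889010407. Using exponentiation by squaring, this requires 5 multiplications. The key idea: if the exponent is even, square the half-power; if odd, multiply by the base once.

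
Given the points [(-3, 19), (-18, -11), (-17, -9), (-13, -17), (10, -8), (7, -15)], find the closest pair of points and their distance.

Computing all pairwise distances among 6 points:

d((-3, 19), (-18, -11)) = 33.541
d((-3, 19), (-17, -9)) = 31.305
d((-3, 19), (-13, -17)) = 37.3631
d((-3, 19), (10, -8)) = 29.9666
d((-3, 19), (7, -15)) = 35.4401
d((-18, -11), (-17, -9)) = 2.2361 <-- minimum
d((-18, -11), (-13, -17)) = 7.8102
d((-18, -11), (10, -8)) = 28.1603
d((-18, -11), (7, -15)) = 25.318
d((-17, -9), (-13, -17)) = 8.9443
d((-17, -9), (10, -8)) = 27.0185
d((-17, -9), (7, -15)) = 24.7386
d((-13, -17), (10, -8)) = 24.6982
d((-13, -17), (7, -15)) = 20.0998
d((10, -8), (7, -15)) = 7.6158

Closest pair: (-18, -11) and (-17, -9) with distance 2.2361

The closest pair is (-18, -11) and (-17, -9) with Euclidean distance 2.2361. For 6 points, brute-force pairwise comparison is shown above. For large n, the divide-and-conquer algorithm (sort by x, recurse on halves, check the dividing strip) achieves O(n log n).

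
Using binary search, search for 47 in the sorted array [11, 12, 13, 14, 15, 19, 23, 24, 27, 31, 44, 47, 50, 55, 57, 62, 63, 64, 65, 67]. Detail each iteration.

Binary search for 47 in [11, 12, 13, 14, 15, 19, 23, 24, 27, 31, 44, 47, 50, 55, 57, 62, 63, 64, 65, 67]:

lo=0, hi=19, mid=9, arr[mid]=31 -> 31 < 47, search right half
lo=10, hi=19, mid=14, arr[mid]=57 -> 57 > 47, search left half
lo=10, hi=13, mid=11, arr[mid]=47 -> Found target at index 11!

Binary search finds 47 at index 11 after 3 comparisons. The search repeatedly halves the search space by comparing with the middle element.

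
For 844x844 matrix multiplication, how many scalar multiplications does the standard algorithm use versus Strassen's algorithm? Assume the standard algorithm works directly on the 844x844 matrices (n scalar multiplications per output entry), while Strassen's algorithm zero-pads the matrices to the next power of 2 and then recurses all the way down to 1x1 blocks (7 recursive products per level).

Matrix multiplication for 844x844 matrices:

Strassen's algorithm requires power-of-2 dimensions. Pad 844x844 to 1024x1024 (next power of 2).

Standard algorithm: 844^3 = 601211584 multiplications
Strassen's algorithm: 7^(log2(1024)) = 7^10 = 282475249 multiplications
Savings: 601211584 - 282475249 = 318736335 multiplications

Standard: 601211584 multiplications (844^3). Strassen: 282475249 multiplications (7^10, after padding to 1024x1024). Strassen reduces 8 recursive multiplications to 7 at each level.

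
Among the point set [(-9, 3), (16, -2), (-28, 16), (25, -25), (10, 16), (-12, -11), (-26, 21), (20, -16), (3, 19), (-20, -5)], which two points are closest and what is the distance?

Computing all pairwise distances among 10 points:

d((-9, 3), (16, -2)) = 25.4951
d((-9, 3), (-28, 16)) = 23.0217
d((-9, 3), (25, -25)) = 44.0454
d((-9, 3), (10, 16)) = 23.0217
d((-9, 3), (-12, -11)) = 14.3178
d((-9, 3), (-26, 21)) = 24.7588
d((-9, 3), (20, -16)) = 34.6699
d((-9, 3), (3, 19)) = 20.0
d((-9, 3), (-20, -5)) = 13.6015
d((16, -2), (-28, 16)) = 47.5395
d((16, -2), (25, -25)) = 24.6982
d((16, -2), (10, 16)) = 18.9737
d((16, -2), (-12, -11)) = 29.4109
d((16, -2), (-26, 21)) = 47.8853
d((16, -2), (20, -16)) = 14.5602
d((16, -2), (3, 19)) = 24.6982
d((16, -2), (-20, -5)) = 36.1248
d((-28, 16), (25, -25)) = 67.0075
d((-28, 16), (10, 16)) = 38.0
d((-28, 16), (-12, -11)) = 31.3847
d((-28, 16), (-26, 21)) = 5.3852 <-- minimum
d((-28, 16), (20, -16)) = 57.6888
d((-28, 16), (3, 19)) = 31.1448
d((-28, 16), (-20, -5)) = 22.4722
d((25, -25), (10, 16)) = 43.6578
d((25, -25), (-12, -11)) = 39.5601
d((25, -25), (-26, 21)) = 68.6804
d((25, -25), (20, -16)) = 10.2956
d((25, -25), (3, 19)) = 49.1935
d((25, -25), (-20, -5)) = 49.2443
d((10, 16), (-12, -11)) = 34.8281
d((10, 16), (-26, 21)) = 36.3456
d((10, 16), (20, -16)) = 33.5261
d((10, 16), (3, 19)) = 7.6158
d((10, 16), (-20, -5)) = 36.6197
d((-12, -11), (-26, 21)) = 34.9285
d((-12, -11), (20, -16)) = 32.3883
d((-12, -11), (3, 19)) = 33.541
d((-12, -11), (-20, -5)) = 10.0
d((-26, 21), (20, -16)) = 59.0339
d((-26, 21), (3, 19)) = 29.0689
d((-26, 21), (-20, -5)) = 26.6833
d((20, -16), (3, 19)) = 38.9102
d((20, -16), (-20, -5)) = 41.4849
d((3, 19), (-20, -5)) = 33.2415

Closest pair: (-28, 16) and (-26, 21) with distance 5.3852

The closest pair is (-28, 16) and (-26, 21) with Euclidean distance 5.3852. For 10 points, brute-force pairwise comparison is shown above. For large n, the divide-and-conquer algorithm (sort by x, recurse on halves, check the dividing strip) achieves O(n log n).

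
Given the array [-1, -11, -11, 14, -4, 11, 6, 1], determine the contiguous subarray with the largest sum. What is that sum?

Using Kadane's algorithm on [-1, -11, -11, 14, -4, 11, 6, 1]:

Scanning through the array:
Position 1 (value -11): max_ending_here = -11, max_so_far = -1
Position 2 (value -11): max_ending_here = -11, max_so_far = -1
Position 3 (value 14): max_ending_here = 14, max_so_far = 14
Position 4 (value -4): max_ending_here = 10, max_so_far = 14
Position 5 (value 11): max_ending_here = 21, max_so_far = 21
Position 6 (value 6): max_ending_here = 27, max_so_far = 27
Position 7 (value 1): max_ending_here = 28, max_so_far = 28

Maximum subarray: [14, -4, 11, 6, 1]
Maximum sum: 28

The maximum subarray is [14, -4, 11, 6, 1] with sum 28. This subarray runs from index 3 to index 7.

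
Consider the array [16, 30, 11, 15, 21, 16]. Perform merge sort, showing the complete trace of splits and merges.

Merge sort trace:

Split: [16, 30, 11, 15, 21, 16] -> [16, 30, 11] and [15, 21, 16]
  Split: [16, 30, 11] -> [16] and [30, 11]
    Split: [30, 11] -> [30] and [11]
    Merge: [30] + [11] -> [11, 30]
  Merge: [16] + [11, 30] -> [11, 16, 30]
  Split: [15, 21, 16] -> [15] and [21, 16]
    Split: [21, 16] -> [21] and [16]
    Merge: [21] + [16] -> [16, 21]
  Merge: [15] + [16, 21] -> [15, 16, 21]
Merge: [11, 16, 30] + [15, 16, 21] -> [11, 15, 16, 16, 21, 30]

Final sorted array: [11, 15, 16, 16, 21, 30]

The merge sort proceeds by recursively splitting the array and merging sorted halves.
After all merges, the sorted array is [11, 15, 16, 16, 21, 30].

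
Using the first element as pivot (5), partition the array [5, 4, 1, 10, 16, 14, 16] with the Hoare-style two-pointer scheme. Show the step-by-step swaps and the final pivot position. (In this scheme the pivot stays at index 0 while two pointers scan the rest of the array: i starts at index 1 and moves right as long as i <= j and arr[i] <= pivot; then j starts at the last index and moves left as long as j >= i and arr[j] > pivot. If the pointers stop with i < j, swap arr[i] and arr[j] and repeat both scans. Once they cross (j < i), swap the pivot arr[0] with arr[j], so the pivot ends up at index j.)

Hoare-style two-pointer partition with pivot = 5:

Initial array: [5, 4, 1, 10, 16, 14, 16]

Pointers start at i = 1, j = 6.
i ends at 3, j ends at 2: the pointers have crossed (j < i), so scanning stops.

Swap pivot arr[0] with arr[2] to place pivot at position 2: [1, 4, 5, 10, 16, 14, 16]
Pivot position: 2

After partitioning with pivot 5, the array becomes [1, 4, 5, 10, 16, 14, 16]. The pivot is placed at index 2. All elements to the left of the pivot are <= 5, and all elements to the right are > 5.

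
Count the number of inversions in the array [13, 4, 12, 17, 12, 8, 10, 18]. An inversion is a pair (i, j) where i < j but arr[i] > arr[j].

Finding inversions in [13, 4, 12, 17, 12, 8, 10, 18]:

(0, 1): arr[0]=13 > arr[1]=4
(0, 2): arr[0]=13 > arr[2]=12
(0, 4): arr[0]=13 > arr[4]=12
(0, 5): arr[0]=13 > arr[5]=8
(0, 6): arr[0]=13 > arr[6]=10
(2, 5): arr[2]=12 > arr[5]=8
(2, 6): arr[2]=12 > arr[6]=10
(3, 4): arr[3]=17 > arr[4]=12
(3, 5): arr[3]=17 > arr[5]=8
(3, 6): arr[3]=17 > arr[6]=10
(4, 5): arr[4]=12 > arr[5]=8
(4, 6): arr[4]=12 > arr[6]=10

Total inversions: 12

The array has 12 inversion(s): (0,1), (0,2), (0,4), (0,5), (0,6), (2,5), (2,6), (3,4), (3,5), (3,6), (4,5), (4,6). Each pair (i,j) satisfies i < j and arr[i] > arr[j].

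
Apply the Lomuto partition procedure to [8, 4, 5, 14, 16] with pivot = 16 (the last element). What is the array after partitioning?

Lomuto partition with pivot = 16:

Initial array: [8, 4, 5, 14, 16]

arr[0]=8 <= 16: swap with position 0, array becomes [8, 4, 5, 14, 16]
arr[1]=4 <= 16: swap with position 1, array becomes [8, 4, 5, 14, 16]
arr[2]=5 <= 16: swap with position 2, array becomes [8, 4, 5, 14, 16]
arr[3]=14 <= 16: swap with position 3, array becomes [8, 4, 5, 14, 16]

Place pivot at position 4: [8, 4, 5, 14, 16]
Pivot position: 4

After partitioning with pivot 16, the array becomes [8, 4, 5, 14, 16]. The pivot is placed at index 4. All elements to the left of the pivot are <= 16, and all elements to the right are > 16.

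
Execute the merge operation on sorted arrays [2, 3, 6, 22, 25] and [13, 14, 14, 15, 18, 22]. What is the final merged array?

Merging process:

Compare 2 vs 13: take 2 from left. Merged: [2]
Compare 3 vs 13: take 3 from left. Merged: [2, 3]
Compare 6 vs 13: take 6 from left. Merged: [2, 3, 6]
Compare 22 vs 13: take 13 from right. Merged: [2, 3, 6, 13]
Compare 22 vs 14: take 14 from right. Merged: [2, 3, 6, 13, 14]
Compare 22 vs 14: take 14 from right. Merged: [2, 3, 6, 13, 14, 14]
Compare 22 vs 15: take 15 from right. Merged: [2, 3, 6, 13, 14, 14, 15]
Compare 22 vs 18: take 18 from right. Merged: [2, 3, 6, 13, 14, 14, 15, 18]
Compare 22 vs 22: take 22 from left. Merged: [2, 3, 6, 13, 14, 14, 15, 18, 22]
Compare 25 vs 22: take 22 from right. Merged: [2, 3, 6, 13, 14, 14, 15, 18, 22, 22]
Append remaining from left: [25]. Merged: [2, 3, 6, 13, 14, 14, 15, 18, 22, 22, 25]

Final merged array: [2, 3, 6, 13, 14, 14, 15, 18, 22, 22, 25]
Total comparisons: 10

The merged array is [2, 3, 6, 13, 14, 14, 15, 18, 22, 22, 25], requiring 10 comparisons. The merge step runs in O(n) time where n is the total number of elements.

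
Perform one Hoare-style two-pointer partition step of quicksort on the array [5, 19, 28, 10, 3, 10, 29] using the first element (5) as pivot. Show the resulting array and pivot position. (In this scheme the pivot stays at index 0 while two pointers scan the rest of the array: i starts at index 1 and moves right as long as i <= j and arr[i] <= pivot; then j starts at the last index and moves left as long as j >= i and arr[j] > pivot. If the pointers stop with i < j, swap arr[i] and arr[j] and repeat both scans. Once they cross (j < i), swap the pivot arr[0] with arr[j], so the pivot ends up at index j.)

Hoare-style two-pointer partition with pivot = 5:

Initial array: [5, 19, 28, 10, 3, 10, 29]

Pointers start at i = 1, j = 6.
i stops at index 1 (arr[1]=19 > 5), j stops at index 4 (arr[4]=3 <= 5): swap arr[1] and arr[4], array becomes [5, 3, 28, 10, 19, 10, 29]
i ends at 2, j ends at 1: the pointers have crossed (j < i), so scanning stops.

Swap pivot arr[0] with arr[1] to place pivot at position 1: [3, 5, 28, 10, 19, 10, 29]
Pivot position: 1

After partitioning with pivot 5, the array becomes [3, 5, 28, 10, 19, 10, 29]. The pivot is placed at index 1. All elements to the left of the pivot are <= 5, and all elements to the right are > 5.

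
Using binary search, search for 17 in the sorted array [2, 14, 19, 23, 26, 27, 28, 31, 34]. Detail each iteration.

Binary search for 17 in [2, 14, 19, 23, 26, 27, 28, 31, 34]:

lo=0, hi=8, mid=4, arr[mid]=26 -> 26 > 17, search left half
lo=0, hi=3, mid=1, arr[mid]=14 -> 14 < 17, search right half
lo=2, hi=3, mid=2, arr[mid]=19 -> 19 > 17, search left half
lo=2 > hi=1, target 17 not found

Binary search determines that 17 is not in the array after 3 comparisons. The search space was exhausted without finding the target.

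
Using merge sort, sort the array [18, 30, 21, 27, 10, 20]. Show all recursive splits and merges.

Merge sort trace:

Split: [18, 30, 21, 27, 10, 20] -> [18, 30, 21] and [27, 10, 20]
  Split: [18, 30, 21] -> [18] and [30, 21]
    Split: [30, 21] -> [30] and [21]
    Merge: [30] + [21] -> [21, 30]
  Merge: [18] + [21, 30] -> [18, 21, 30]
  Split: [27, 10, 20] -> [27] and [10, 20]
    Split: [10, 20] -> [10] and [20]
    Merge: [10] + [20] -> [10, 20]
  Merge: [27] + [10, 20] -> [10, 20, 27]
Merge: [18, 21, 30] + [10, 20, 27] -> [10, 18, 20, 21, 27, 30]

Final sorted array: [10, 18, 20, 21, 27, 30]

The merge sort proceeds by recursively splitting the array and merging sorted halves.
After all merges, the sorted array is [10, 18, 20, 21, 27, 30].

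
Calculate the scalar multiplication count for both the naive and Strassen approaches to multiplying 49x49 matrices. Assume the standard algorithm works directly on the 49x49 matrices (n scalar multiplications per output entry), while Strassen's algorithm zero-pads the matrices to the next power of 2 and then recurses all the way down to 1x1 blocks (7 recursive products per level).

Matrix multiplication for 49x49 matrices:

Strassen's algorithm requires power-of-2 dimensions. Pad 49x49 to 64x64 (next power of 2).

Standard algorithm: 49^3 = 117649 multiplications
Strassen's algorithm: 7^(log2(64)) = 7^6 = 117649 multiplications
Savings: 117649 - 117649 = 0 multiplications

Standard: 117649 multiplications (49^3). Strassen: 117649 multiplications (7^6, after padding to 64x64). Strassen reduces 8 recursive multiplications to 7 at each level.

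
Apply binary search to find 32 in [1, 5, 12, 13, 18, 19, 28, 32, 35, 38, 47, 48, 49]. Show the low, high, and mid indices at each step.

Binary search for 32 in [1, 5, 12, 13, 18, 19, 28, 32, 35, 38, 47, 48, 49]:

lo=0, hi=12, mid=6, arr[mid]=28 -> 28 < 32, search right half
lo=7, hi=12, mid=9, arr[mid]=38 -> 38 > 32, search left half
lo=7, hi=8, mid=7, arr[mid]=32 -> Found target at index 7!

Binary search finds 32 at index 7 after 3 comparisons. The search repeatedly halves the search space by comparing with the middle element.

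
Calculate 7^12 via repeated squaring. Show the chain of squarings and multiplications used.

Computing 7^12 by squaring (build up from 7^1; each line after the first costs one multiplication):

7^1 = 7
7^2 = (7^1)^2 = 7^2 = 49
7^3 = 7 * 7^2 = 7 * 49 = 343
7^6 = (7^3)^2 = 343^2 = 117649
7^12 = (7^6)^2 = 117649^2 = 13841287201

Result: 13841287201
Multiplications needed: 4 (4 lines after 7^1)

7^12 = 13841287201. Using exponentiation by squaring, this requires 4 multiplications. The key idea: if the exponent is even, square the half-power; if odd, multiply by the base once.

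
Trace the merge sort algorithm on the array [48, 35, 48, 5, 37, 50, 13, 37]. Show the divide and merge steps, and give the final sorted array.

Merge sort trace:

Split: [48, 35, 48, 5, 37, 50, 13, 37] -> [48, 35, 48, 5] and [37, 50, 13, 37]
  Split: [48, 35, 48, 5] -> [48, 35] and [48, 5]
    Split: [48, 35] -> [48] and [35]
    Merge: [48] + [35] -> [35, 48]
    Split: [48, 5] -> [48] and [5]
    Merge: [48] + [5] -> [5, 48]
  Merge: [35, 48] + [5, 48] -> [5, 35, 48, 48]
  Split: [37, 50, 13, 37] -> [37, 50] and [13, 37]
    Split: [37, 50] -> [37] and [50]
    Merge: [37] + [50] -> [37, 50]
    Split: [13, 37] -> [13] and [37]
    Merge: [13] + [37] -> [13, 37]
  Merge: [37, 50] + [13, 37] -> [13, 37, 37, 50]
Merge: [5, 35, 48, 48] + [13, 37, 37, 50] -> [5, 13, 35, 37, 37, 48, 48, 50]

Final sorted array: [5, 13, 35, 37, 37, 48, 48, 50]

The merge sort proceeds by recursively splitting the array and merging sorted halves.
After all merges, the sorted array is [5, 13, 35, 37, 37, 48, 48, 50].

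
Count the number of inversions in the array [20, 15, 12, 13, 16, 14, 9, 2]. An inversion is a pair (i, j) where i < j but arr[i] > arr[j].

Finding inversions in [20, 15, 12, 13, 16, 14, 9, 2]:

(0, 1): arr[0]=20 > arr[1]=15
(0, 2): arr[0]=20 > arr[2]=12
(0, 3): arr[0]=20 > arr[3]=13
(0, 4): arr[0]=20 > arr[4]=16
(0, 5): arr[0]=20 > arr[5]=14
(0, 6): arr[0]=20 > arr[6]=9
(0, 7): arr[0]=20 > arr[7]=2
(1, 2): arr[1]=15 > arr[2]=12
(1, 3): arr[1]=15 > arr[3]=13
(1, 5): arr[1]=15 > arr[5]=14
(1, 6): arr[1]=15 > arr[6]=9
(1, 7): arr[1]=15 > arr[7]=2
(2, 6): arr[2]=12 > arr[6]=9
(2, 7): arr[2]=12 > arr[7]=2
(3, 6): arr[3]=13 > arr[6]=9
(3, 7): arr[3]=13 > arr[7]=2
(4, 5): arr[4]=16 > arr[5]=14
(4, 6): arr[4]=16 > arr[6]=9
(4, 7): arr[4]=16 > arr[7]=2
(5, 6): arr[5]=14 > arr[6]=9
(5, 7): arr[5]=14 > arr[7]=2
(6, 7): arr[6]=9 > arr[7]=2

Total inversions: 22

The array has 22 inversion(s): (0,1), (0,2), (0,3), (0,4), (0,5), (0,6), (0,7), (1,2), (1,3), (1,5), (1,6), (1,7), (2,6), (2,7), (3,6), (3,7), (4,5), (4,6), (4,7), (5,6), (5,7), (6,7). Each pair (i,j) satisfies i < j and arr[i] > arr[j].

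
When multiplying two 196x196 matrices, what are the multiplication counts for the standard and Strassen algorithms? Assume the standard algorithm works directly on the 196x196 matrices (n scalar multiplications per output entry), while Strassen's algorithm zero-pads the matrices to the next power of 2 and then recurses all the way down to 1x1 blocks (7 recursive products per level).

Matrix multiplication for 196x196 matrices:

Strassen's algorithm requires power-of-2 dimensions. Pad 196x196 to 256x256 (next power of 2).

Standard algorithm: 196^3 = 7529536 multiplications
Strassen's algorithm: 7^(log2(256)) = 7^8 = 5764801 multiplications
Savings: 7529536 - 5764801 = 1764735 multiplications

Standard: 7529536 multiplications (196^3). Strassen: 5764801 multiplications (7^8, after padding to 256x256). Strassen reduces 8 recursive multiplications to 7 at each level.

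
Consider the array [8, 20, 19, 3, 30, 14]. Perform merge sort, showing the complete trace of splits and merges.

Merge sort trace:

Split: [8, 20, 19, 3, 30, 14] -> [8, 20, 19] and [3, 30, 14]
  Split: [8, 20, 19] -> [8] and [20, 19]
    Split: [20, 19] -> [20] and [19]
    Merge: [20] + [19] -> [19, 20]
  Merge: [8] + [19, 20] -> [8, 19, 20]
  Split: [3, 30, 14] -> [3] and [30, 14]
    Split: [30, 14] -> [30] and [14]
    Merge: [30] + [14] -> [14, 30]
  Merge: [3] + [14, 30] -> [3, 14, 30]
Merge: [8, 19, 20] + [3, 14, 30] -> [3, 8, 14, 19, 20, 30]

Final sorted array: [3, 8, 14, 19, 20, 30]

The merge sort proceeds by recursively splitting the array and merging sorted halves.
After all merges, the sorted array is [3, 8, 14, 19, 20, 30].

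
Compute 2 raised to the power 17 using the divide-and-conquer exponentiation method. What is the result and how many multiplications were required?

Computing 2^17 by squaring (build up from 2^1; each line after the first costs one multiplication):

2^1 = 2
2^2 = (2^1)^2 = 2^2 = 4
2^4 = (2^2)^2 = 4^2 = 16
2^8 = (2^4)^2 = 16^2 = 256
2^16 = (2^8)^2 = 256^2 = 65536
2^17 = 2 * 2^16 = 2 * 65536 = 131072

Result: 131072
Multiplications needed: 5 (5 lines after 2^1)

2^17 = 131072. Using exponentiation by squaring, this requires 5 multiplications. The key idea: if the exponent is even, square the half-power; if odd, multiply by the base once.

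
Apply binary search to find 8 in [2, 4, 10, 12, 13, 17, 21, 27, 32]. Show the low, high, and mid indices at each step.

Binary search for 8 in [2, 4, 10, 12, 13, 17, 21, 27, 32]:

lo=0, hi=8, mid=4, arr[mid]=13 -> 13 > 8, search left half
lo=0, hi=3, mid=1, arr[mid]=4 -> 4 < 8, search right half
lo=2, hi=3, mid=2, arr[mid]=10 -> 10 > 8, search left half
lo=2 > hi=1, target 8 not found

Binary search determines that 8 is not in the array after 3 comparisons. The search space was exhausted without finding the target.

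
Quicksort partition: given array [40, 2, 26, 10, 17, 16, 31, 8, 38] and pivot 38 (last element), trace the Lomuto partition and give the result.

Lomuto partition with pivot = 38:

Initial array: [40, 2, 26, 10, 17, 16, 31, 8, 38]

arr[0]=40 > 38: no swap
arr[1]=2 <= 38: swap with position 0, array becomes [2, 40, 26, 10, 17, 16, 31, 8, 38]
arr[2]=26 <= 38: swap with position 1, array becomes [2, 26, 40, 10, 17, 16, 31, 8, 38]
arr[3]=10 <= 38: swap with position 2, array becomes [2, 26, 10, 40, 17, 16, 31, 8, 38]
arr[4]=17 <= 38: swap with position 3, array becomes [2, 26, 10, 17, 40, 16, 31, 8, 38]
arr[5]=16 <= 38: swap with position 4, array becomes [2, 26, 10, 17, 16, 40, 31, 8, 38]
arr[6]=31 <= 38: swap with position 5, array becomes [2, 26, 10, 17, 16, 31, 40, 8, 38]
arr[7]=8 <= 38: swap with position 6, array becomes [2, 26, 10, 17, 16, 31, 8, 40, 38]

Place pivot at position 7: [2, 26, 10, 17, 16, 31, 8, 38, 40]
Pivot position: 7

After partitioning with pivot 38, the array becomes [2, 26, 10, 17, 16, 31, 8, 38, 40]. The pivot is placed at index 7. All elements to the left of the pivot are <= 38, and all elements to the right are > 38.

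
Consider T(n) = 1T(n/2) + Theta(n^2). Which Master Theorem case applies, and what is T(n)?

Master Theorem for T(n) = 1T(n/2) + O(n^2):

a = 1, b = 2, c = 2
log_b(a) = log_2(1) = 0.0000

Case 3: c = 2 > log_2(1) = 0.0000
T(n) = O(n^2) = O(n^2)

For T(n) = 1T(n/2) + O(n^2): log_2(1) = 0.0000. This is Case 3 of the Master Theorem (c > log_b(a), work dominated by root), giving O(n^2).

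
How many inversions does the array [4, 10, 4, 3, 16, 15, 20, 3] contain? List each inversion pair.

Finding inversions in [4, 10, 4, 3, 16, 15, 20, 3]:

(0, 3): arr[0]=4 > arr[3]=3
(0, 7): arr[0]=4 > arr[7]=3
(1, 2): arr[1]=10 > arr[2]=4
(1, 3): arr[1]=10 > arr[3]=3
(1, 7): arr[1]=10 > arr[7]=3
(2, 3): arr[2]=4 > arr[3]=3
(2, 7): arr[2]=4 > arr[7]=3
(4, 5): arr[4]=16 > arr[5]=15
(4, 7): arr[4]=16 > arr[7]=3
(5, 7): arr[5]=15 > arr[7]=3
(6, 7): arr[6]=20 > arr[7]=3

Total inversions: 11

The array has 11 inversion(s): (0,3), (0,7), (1,2), (1,3), (1,7), (2,3), (2,7), (4,5), (4,7), (5,7), (6,7). Each pair (i,j) satisfies i < j and arr[i] > arr[j].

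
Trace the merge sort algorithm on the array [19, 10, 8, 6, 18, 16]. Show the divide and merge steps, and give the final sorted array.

Merge sort trace:

Split: [19, 10, 8, 6, 18, 16] -> [19, 10, 8] and [6, 18, 16]
  Split: [19, 10, 8] -> [19] and [10, 8]
    Split: [10, 8] -> [10] and [8]
    Merge: [10] + [8] -> [8, 10]
  Merge: [19] + [8, 10] -> [8, 10, 19]
  Split: [6, 18, 16] -> [6] and [18, 16]
    Split: [18, 16] -> [18] and [16]
    Merge: [18] + [16] -> [16, 18]
  Merge: [6] + [16, 18] -> [6, 16, 18]
Merge: [8, 10, 19] + [6, 16, 18] -> [6, 8, 10, 16, 18, 19]

Final sorted array: [6, 8, 10, 16, 18, 19]

The merge sort proceeds by recursively splitting the array and merging sorted halves.
After all merges, the sorted array is [6, 8, 10, 16, 18, 19].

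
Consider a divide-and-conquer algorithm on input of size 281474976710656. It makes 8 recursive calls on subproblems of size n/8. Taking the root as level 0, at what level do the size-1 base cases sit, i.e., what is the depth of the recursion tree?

For divide and conquer with division factor 8:

Problem sizes at each level:
Level 0: 281474976710656
Level 1: 35184372088832
Level 2: 4398046511104
Level 3: 549755813888
Level 4: 68719476736
Level 5: 8589934592
Level 6: 1073741824
Level 7: 134217728
Level 8: 16777216
Level 9: 2097152
Level 10: 262144
Level 11: 32768
Level 12: 4096
Level 13: 512
Level 14: 64
Level 15: 8
Level 16: 1

The root is level 0 and the size-1 base case is level 16 (the tree spans levels 0 through 16, i.e. 17 levels counting the root), so the depth is the number of divisions: log_8(281474976710656) = 16

The recursion tree depth is log_8(281474976710656) = 16. At each level, the problem size is divided by 8, so it takes 16 divisions to reduce to a base case of size 1. The algorithm makes 8 recursive calls at each level.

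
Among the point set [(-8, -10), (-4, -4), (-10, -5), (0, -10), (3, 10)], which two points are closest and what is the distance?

Computing all pairwise distances among 5 points:

d((-8, -10), (-4, -4)) = 7.2111
d((-8, -10), (-10, -5)) = 5.3852 <-- minimum
d((-8, -10), (0, -10)) = 8.0
d((-8, -10), (3, 10)) = 22.8254
d((-4, -4), (-10, -5)) = 6.0828
d((-4, -4), (0, -10)) = 7.2111
d((-4, -4), (3, 10)) = 15.6525
d((-10, -5), (0, -10)) = 11.1803
d((-10, -5), (3, 10)) = 19.8494
d((0, -10), (3, 10)) = 20.2237

Closest pair: (-8, -10) and (-10, -5) with distance 5.3852

The closest pair is (-8, -10) and (-10, -5) with Euclidean distance 5.3852. For 5 points, brute-force pairwise comparison is shown above. For large n, the divide-and-conquer algorithm (sort by x, recurse on halves, check the dividing strip) achieves O(n log n).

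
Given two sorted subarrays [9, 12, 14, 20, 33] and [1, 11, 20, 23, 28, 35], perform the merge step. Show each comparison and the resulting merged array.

Merging process:

Compare 9 vs 1: take 1 from right. Merged: [1]
Compare 9 vs 11: take 9 from left. Merged: [1, 9]
Compare 12 vs 11: take 11 from right. Merged: [1, 9, 11]
Compare 12 vs 20: take 12 from left. Merged: [1, 9, 11, 12]
Compare 14 vs 20: take 14 from left. Merged: [1, 9, 11, 12, 14]
Compare 20 vs 20: take 20 from left. Merged: [1, 9, 11, 12, 14, 20]
Compare 33 vs 20: take 20 from right. Merged: [1, 9, 11, 12, 14, 20, 20]
Compare 33 vs 23: take 23 from right. Merged: [1, 9, 11, 12, 14, 20, 20, 23]
Compare 33 vs 28: take 28 from right. Merged: [1, 9, 11, 12, 14, 20, 20, 23, 28]
Compare 33 vs 35: take 33 from left. Merged: [1, 9, 11, 12, 14, 20, 20, 23, 28, 33]
Append remaining from right: [35]. Merged: [1, 9, 11, 12, 14, 20, 20, 23, 28, 33, 35]

Final merged array: [1, 9, 11, 12, 14, 20, 20, 23, 28, 33, 35]
Total comparisons: 10

The merged array is [1, 9, 11, 12, 14, 20, 20, 23, 28, 33, 35], requiring 10 comparisons. The merge step runs in O(n) time where n is the total number of elements.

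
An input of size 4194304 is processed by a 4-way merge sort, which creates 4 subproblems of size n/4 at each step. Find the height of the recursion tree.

For divide and conquer with division factor 4:

Problem sizes at each level:
Level 0: 4194304
Level 1: 1048576
Level 2: 262144
Level 3: 65536
Level 4: 16384
Level 5: 4096
Level 6: 1024
Level 7: 256
Level 8: 64
Level 9: 16
Level 10: 4
Level 11: 1

The root is level 0 and the size-1 base case is level 11 (the tree spans levels 0 through 11, i.e. 12 levels counting the root), so the depth is the number of divisions: log_4(4194304) = 11

The recursion tree depth is log_4(4194304) = 11. At each level, the problem size is divided by 4, so it takes 11 divisions to reduce to a base case of size 1. The algorithm makes 4 recursive calls at each level.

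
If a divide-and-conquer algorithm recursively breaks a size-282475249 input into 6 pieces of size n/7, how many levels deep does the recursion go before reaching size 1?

For divide and conquer with division factor 7:

Problem sizes at each level:
Level 0: 282475249
Level 1: 40353607
Level 2: 5764801
Level 3: 823543
Level 4: 117649
Level 5: 16807
Level 6: 2401
Level 7: 343
Level 8: 49
Level 9: 7
Level 10: 1

The root is level 0 and the size-1 base case is level 10 (the tree spans levels 0 through 10, i.e. 11 levels counting the root), so the depth is the number of divisions: log_7(282475249) = 10

The recursion tree depth is log_7(282475249) = 10. At each level, the problem size is divided by 7, so it takes 10 divisions to reduce to a base case of size 1. The algorithm makes 6 recursive calls at each level.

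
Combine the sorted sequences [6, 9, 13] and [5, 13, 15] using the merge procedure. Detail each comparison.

Merging process:

Compare 6 vs 5: take 5 from right. Merged: [5]
Compare 6 vs 13: take 6 from left. Merged: [5, 6]
Compare 9 vs 13: take 9 from left. Merged: [5, 6, 9]
Compare 13 vs 13: take 13 from left. Merged: [5, 6, 9, 13]
Append remaining from right: [13, 15]. Merged: [5, 6, 9, 13, 13, 15]

Final merged array: [5, 6, 9, 13, 13, 15]
Total comparisons: 4

The merged array is [5, 6, 9, 13, 13, 15], requiring 4 comparisons. The merge step runs in O(n) time where n is the total number of elements.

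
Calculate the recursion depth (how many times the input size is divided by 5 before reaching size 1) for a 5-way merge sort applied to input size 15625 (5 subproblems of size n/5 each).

For divide and conquer with division factor 5:

Problem sizes at each level:
Level 0: 15625
Level 1: 3125
Level 2: 625
Level 3: 125
Level 4: 25
Level 5: 5
Level 6: 1

The root is level 0 and the size-1 base case is level 6 (the tree spans levels 0 through 6, i.e. 7 levels counting the root), so the depth is the number of divisions: log_5(15625) = 6

The recursion tree depth is log_5(15625) = 6. At each level, the problem size is divided by 5, so it takes 6 divisions to reduce to a base case of size 1. The algorithm makes 5 recursive calls at each level.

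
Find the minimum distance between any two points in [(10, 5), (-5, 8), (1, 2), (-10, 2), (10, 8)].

Computing all pairwise distances among 5 points:

d((10, 5), (-5, 8)) = 15.2971
d((10, 5), (1, 2)) = 9.4868
d((10, 5), (-10, 2)) = 20.2237
d((10, 5), (10, 8)) = 3.0 <-- minimum
d((-5, 8), (1, 2)) = 8.4853
d((-5, 8), (-10, 2)) = 7.8102
d((-5, 8), (10, 8)) = 15.0
d((1, 2), (-10, 2)) = 11.0
d((1, 2), (10, 8)) = 10.8167
d((-10, 2), (10, 8)) = 20.8806

Closest pair: (10, 5) and (10, 8) with distance 3.0

The closest pair is (10, 5) and (10, 8) with Euclidean distance 3.0. For 5 points, brute-force pairwise comparison is shown above. For large n, the divide-and-conquer algorithm (sort by x, recurse on halves, check the dividing strip) achieves O(n log n).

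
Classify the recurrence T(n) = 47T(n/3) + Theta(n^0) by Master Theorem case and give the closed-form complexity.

Master Theorem for T(n) = 47T(n/3) + O(n^0):

a = 47, b = 3, c = 0
log_b(a) = log_3(47) = 3.5046

Case 1: c = 0 < log_3(47) = 3.5046
T(n) = O(n^(log_3 47))

For T(n) = 47T(n/3) + O(n^0): log_3(47) = 3.5046. This is Case 1 of the Master Theorem (c < log_b(a), work dominated by leaves), giving O(n^(log_3 47)).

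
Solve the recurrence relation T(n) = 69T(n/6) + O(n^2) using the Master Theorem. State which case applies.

Master Theorem for T(n) = 69T(n/6) + O(n^2):

a = 69, b = 6, c = 2
log_b(a) = log_6(69) = 2.3631

Case 1: c = 2 < log_6(69) = 2.3631
T(n) = O(n^(log_6 69))

For T(n) = 69T(n/6) + O(n^2): log_6(69) = 2.3631. This is Case 1 of the Master Theorem (c < log_b(a), work dominated by leaves), giving O(n^(log_6 69)).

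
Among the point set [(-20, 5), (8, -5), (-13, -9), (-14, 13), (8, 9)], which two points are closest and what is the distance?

Computing all pairwise distances among 5 points:

d((-20, 5), (8, -5)) = 29.7321
d((-20, 5), (-13, -9)) = 15.6525
d((-20, 5), (-14, 13)) = 10.0 <-- minimum
d((-20, 5), (8, 9)) = 28.2843
d((8, -5), (-13, -9)) = 21.3776
d((8, -5), (-14, 13)) = 28.4253
d((8, -5), (8, 9)) = 14.0
d((-13, -9), (-14, 13)) = 22.0227
d((-13, -9), (8, 9)) = 27.6586
d((-14, 13), (8, 9)) = 22.3607

Closest pair: (-20, 5) and (-14, 13) with distance 10.0

The closest pair is (-20, 5) and (-14, 13) with Euclidean distance 10.0. For 5 points, brute-force pairwise comparison is shown above. For large n, the divide-and-conquer algorithm (sort by x, recurse on halves, check the dividing strip) achieves O(n log n).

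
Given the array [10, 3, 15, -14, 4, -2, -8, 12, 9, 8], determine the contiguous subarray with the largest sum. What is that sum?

Using Kadane's algorithm on [10, 3, 15, -14, 4, -2, -8, 12, 9, 8]:

Scanning through the array:
Position 1 (value 3): max_ending_here = 13, max_so_far = 13
Position 2 (value 15): max_ending_here = 28, max_so_far = 28
Position 3 (value -14): max_ending_here = 14, max_so_far = 28
Position 4 (value 4): max_ending_here = 18, max_so_far = 28
Position 5 (value -2): max_ending_here = 16, max_so_far = 28
Position 6 (value -8): max_ending_here = 8, max_so_far = 28
Position 7 (value 12): max_ending_here = 20, max_so_far = 28
Position 8 (value 9): max_ending_here = 29, max_so_far = 29
Position 9 (value 8): max_ending_here = 37, max_so_far = 37

Maximum subarray: [10, 3, 15, -14, 4, -2, -8, 12, 9, 8]
Maximum sum: 37

The maximum subarray is [10, 3, 15, -14, 4, -2, -8, 12, 9, 8] with sum 37. This subarray runs from index 0 to index 9.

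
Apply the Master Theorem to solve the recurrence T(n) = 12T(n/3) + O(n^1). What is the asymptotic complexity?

Master Theorem for T(n) = 12T(n/3) + O(n^1):

a = 12, b = 3, c = 1
log_b(a) = log_3(12) = 2.2619

Case 1: c = 1 < log_3(12) = 2.2619
T(n) = O(n^(log_3 12))

For T(n) = 12T(n/3) + O(n^1): log_3(12) = 2.2619. This is Case 1 of the Master Theorem (c < log_b(a), work dominated by leaves), giving O(n^(log_3 12)).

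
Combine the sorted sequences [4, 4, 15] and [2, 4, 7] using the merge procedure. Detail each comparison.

Merging process:

Compare 4 vs 2: take 2 from right. Merged: [2]
Compare 4 vs 4: take 4 from left. Merged: [2, 4]
Compare 4 vs 4: take 4 from left. Merged: [2, 4, 4]
Compare 15 vs 4: take 4 from right. Merged: [2, 4, 4, 4]
Compare 15 vs 7: take 7 from right. Merged: [2, 4, 4, 4, 7]
Append remaining from left: [15]. Merged: [2, 4, 4, 4, 7, 15]

Final merged array: [2, 4, 4, 4, 7, 15]
Total comparisons: 5

The merged array is [2, 4, 4, 4, 7, 15], requiring 5 comparisons. The merge step runs in O(n) time where n is the total number of elements.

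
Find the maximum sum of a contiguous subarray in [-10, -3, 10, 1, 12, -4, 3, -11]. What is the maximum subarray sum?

Using Kadane's algorithm on [-10, -3, 10, 1, 12, -4, 3, -11]:

Scanning through the array:
Position 1 (value -3): max_ending_here = -3, max_so_far = -3
Position 2 (value 10): max_ending_here = 10, max_so_far = 10
Position 3 (value 1): max_ending_here = 11, max_so_far = 11
Position 4 (value 12): max_ending_here = 23, max_so_far = 23
Position 5 (value -4): max_ending_here = 19, max_so_far = 23
Position 6 (value 3): max_ending_here = 22, max_so_far = 23
Position 7 (value -11): max_ending_here = 11, max_so_far = 23

Maximum subarray: [10, 1, 12]
Maximum sum: 23

The maximum subarray is [10, 1, 12] with sum 23. This subarray runs from index 2 to index 4.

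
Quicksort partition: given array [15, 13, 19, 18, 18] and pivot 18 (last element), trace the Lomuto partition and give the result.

Lomuto partition with pivot = 18:

Initial array: [15, 13, 19, 18, 18]

arr[0]=15 <= 18: swap with position 0, array becomes [15, 13, 19, 18, 18]
arr[1]=13 <= 18: swap with position 1, array becomes [15, 13, 19, 18, 18]
arr[2]=19 > 18: no swap
arr[3]=18 <= 18: swap with position 2, array becomes [15, 13, 18, 19, 18]

Place pivot at position 3: [15, 13, 18, 18, 19]
Pivot position: 3

After partitioning with pivot 18, the array becomes [15, 13, 18, 18, 19]. The pivot is placed at index 3. All elements to the left of the pivot are <= 18, and all elements to the right are > 18.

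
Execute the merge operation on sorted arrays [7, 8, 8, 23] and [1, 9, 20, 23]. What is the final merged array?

Merging process:

Compare 7 vs 1: take 1 from right. Merged: [1]
Compare 7 vs 9: take 7 from left. Merged: [1, 7]
Compare 8 vs 9: take 8 from left. Merged: [1, 7, 8]
Compare 8 vs 9: take 8 from left. Merged: [1, 7, 8, 8]
Compare 23 vs 9: take 9 from right. Merged: [1, 7, 8, 8, 9]
Compare 23 vs 20: take 20 from right. Merged: [1, 7, 8, 8, 9, 20]
Compare 23 vs 23: take 23 from left. Merged: [1, 7, 8, 8, 9, 20, 23]
Append remaining from right: [23]. Merged: [1, 7, 8, 8, 9, 20, 23, 23]

Final merged array: [1, 7, 8, 8, 9, 20, 23, 23]
Total comparisons: 7

The merged array is [1, 7, 8, 8, 9, 20, 23, 23], requiring 7 comparisons. The merge step runs in O(n) time where n is the total number of elements.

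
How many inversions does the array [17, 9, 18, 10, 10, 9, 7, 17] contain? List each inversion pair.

Finding inversions in [17, 9, 18, 10, 10, 9, 7, 17]:

(0, 1): arr[0]=17 > arr[1]=9
(0, 3): arr[0]=17 > arr[3]=10
(0, 4): arr[0]=17 > arr[4]=10
(0, 5): arr[0]=17 > arr[5]=9
(0, 6): arr[0]=17 > arr[6]=7
(1, 6): arr[1]=9 > arr[6]=7
(2, 3): arr[2]=18 > arr[3]=10
(2, 4): arr[2]=18 > arr[4]=10
(2, 5): arr[2]=18 > arr[5]=9
(2, 6): arr[2]=18 > arr[6]=7
(2, 7): arr[2]=18 > arr[7]=17
(3, 5): arr[3]=10 > arr[5]=9
(3, 6): arr[3]=10 > arr[6]=7
(4, 5): arr[4]=10 > arr[5]=9
(4, 6): arr[4]=10 > arr[6]=7
(5, 6): arr[5]=9 > arr[6]=7

Total inversions: 16

The array has 16 inversion(s): (0,1), (0,3), (0,4), (0,5), (0,6), (1,6), (2,3), (2,4), (2,5), (2,6), (2,7), (3,5), (3,6), (4,5), (4,6), (5,6). Each pair (i,j) satisfies i < j and arr[i] > arr[j].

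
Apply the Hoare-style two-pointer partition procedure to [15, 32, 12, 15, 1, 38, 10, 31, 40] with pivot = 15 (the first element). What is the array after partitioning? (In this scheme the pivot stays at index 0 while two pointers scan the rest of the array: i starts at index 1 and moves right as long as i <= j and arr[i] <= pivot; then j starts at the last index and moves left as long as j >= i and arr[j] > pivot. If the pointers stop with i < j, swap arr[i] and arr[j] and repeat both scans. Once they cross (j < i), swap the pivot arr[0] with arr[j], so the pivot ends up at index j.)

Hoare-style two-pointer partition with pivot = 15:

Initial array: [15, 32, 12, 15, 1, 38, 10, 31, 40]

Pointers start at i = 1, j = 8.
i stops at index 1 (arr[1]=32 > 15), j stops at index 6 (arr[6]=10 <= 15): swap arr[1] and arr[6], array becomes [15, 10, 12, 15, 1, 38, 32, 31, 40]
i ends at 5, j ends at 4: the pointers have crossed (j < i), so scanning stops.

Swap pivot arr[0] with arr[4] to place pivot at position 4: [1, 10, 12, 15, 15, 38, 32, 31, 40]
Pivot position: 4

After partitioning with pivot 15, the array becomes [1, 10, 12, 15, 15, 38, 32, 31, 40]. The pivot is placed at index 4. All elements to the left of the pivot are <= 15, and all elements to the right are > 15.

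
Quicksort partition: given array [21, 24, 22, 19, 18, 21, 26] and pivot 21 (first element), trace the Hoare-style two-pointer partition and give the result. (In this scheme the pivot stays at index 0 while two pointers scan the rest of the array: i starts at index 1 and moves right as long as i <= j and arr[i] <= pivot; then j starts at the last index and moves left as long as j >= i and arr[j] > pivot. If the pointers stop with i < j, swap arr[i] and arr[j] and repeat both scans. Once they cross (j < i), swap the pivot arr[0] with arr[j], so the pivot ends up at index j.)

Hoare-style two-pointer partition with pivot = 21:

Initial array: [21, 24, 22, 19, 18, 21, 26]

Pointers start at i = 1, j = 6.
i stops at index 1 (arr[1]=24 > 21), j stops at index 5 (arr[5]=21 <= 21): swap arr[1] and arr[5], array becomes [21, 21, 22, 19, 18, 24, 26]
i stops at index 2 (arr[2]=22 > 21), j stops at index 4 (arr[4]=18 <= 21): swap arr[2] and arr[4], array becomes [21, 21, 18, 19, 22, 24, 26]
i ends at 4, j ends at 3: the pointers have crossed (j < i), so scanning stops.

Swap pivot arr[0] with arr[3] to place pivot at position 3: [19, 21, 18, 21, 22, 24, 26]
Pivot position: 3

After partitioning with pivot 21, the array becomes [19, 21, 18, 21, 22, 24, 26]. The pivot is placed at index 3. All elements to the left of the pivot are <= 21, and all elements to the right are > 21.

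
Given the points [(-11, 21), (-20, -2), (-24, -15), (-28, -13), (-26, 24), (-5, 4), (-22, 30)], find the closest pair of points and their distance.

Computing all pairwise distances among 7 points:

d((-11, 21), (-20, -2)) = 24.6982
d((-11, 21), (-24, -15)) = 38.2753
d((-11, 21), (-28, -13)) = 38.0132
d((-11, 21), (-26, 24)) = 15.2971
d((-11, 21), (-5, 4)) = 18.0278
d((-11, 21), (-22, 30)) = 14.2127
d((-20, -2), (-24, -15)) = 13.6015
d((-20, -2), (-28, -13)) = 13.6015
d((-20, -2), (-26, 24)) = 26.6833
d((-20, -2), (-5, 4)) = 16.1555
d((-20, -2), (-22, 30)) = 32.0624
d((-24, -15), (-28, -13)) = 4.4721 <-- minimum
d((-24, -15), (-26, 24)) = 39.0512
d((-24, -15), (-5, 4)) = 26.8701
d((-24, -15), (-22, 30)) = 45.0444
d((-28, -13), (-26, 24)) = 37.054
d((-28, -13), (-5, 4)) = 28.6007
d((-28, -13), (-22, 30)) = 43.4166
d((-26, 24), (-5, 4)) = 29.0
d((-26, 24), (-22, 30)) = 7.2111
d((-5, 4), (-22, 30)) = 31.0644

Closest pair: (-24, -15) and (-28, -13) with distance 4.4721

The closest pair is (-24, -15) and (-28, -13) with Euclidean distance 4.4721. For 7 points, brute-force pairwise comparison is shown above. For large n, the divide-and-conquer algorithm (sort by x, recurse on halves, check the dividing strip) achieves O(n log n).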